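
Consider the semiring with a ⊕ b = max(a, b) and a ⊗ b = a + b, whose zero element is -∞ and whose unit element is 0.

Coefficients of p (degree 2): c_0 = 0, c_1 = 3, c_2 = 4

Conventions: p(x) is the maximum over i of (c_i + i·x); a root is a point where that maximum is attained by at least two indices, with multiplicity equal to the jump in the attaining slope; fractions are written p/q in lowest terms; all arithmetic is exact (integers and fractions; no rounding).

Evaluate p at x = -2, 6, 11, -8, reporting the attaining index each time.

p(-2) = max(0+0·(-2)=0, 3+1·(-2)=1, 4+2·(-2)=0) = 1 (attained by i=1)
p(6) = max(0+0·6=0, 3+1·6=9, 4+2·6=16) = 16 (attained by i=2)
p(11) = max(0+0·11=0, 3+1·11=14, 4+2·11=26) = 26 (attained by i=2)
p(-8) = max(0+0·(-8)=0, 3+1·(-8)=-5, 4+2·(-8)=-12) = 0 (attained by i=0)
Answer: p(-2) = 1; p(6) = 16; p(11) = 26; p(-8) = 0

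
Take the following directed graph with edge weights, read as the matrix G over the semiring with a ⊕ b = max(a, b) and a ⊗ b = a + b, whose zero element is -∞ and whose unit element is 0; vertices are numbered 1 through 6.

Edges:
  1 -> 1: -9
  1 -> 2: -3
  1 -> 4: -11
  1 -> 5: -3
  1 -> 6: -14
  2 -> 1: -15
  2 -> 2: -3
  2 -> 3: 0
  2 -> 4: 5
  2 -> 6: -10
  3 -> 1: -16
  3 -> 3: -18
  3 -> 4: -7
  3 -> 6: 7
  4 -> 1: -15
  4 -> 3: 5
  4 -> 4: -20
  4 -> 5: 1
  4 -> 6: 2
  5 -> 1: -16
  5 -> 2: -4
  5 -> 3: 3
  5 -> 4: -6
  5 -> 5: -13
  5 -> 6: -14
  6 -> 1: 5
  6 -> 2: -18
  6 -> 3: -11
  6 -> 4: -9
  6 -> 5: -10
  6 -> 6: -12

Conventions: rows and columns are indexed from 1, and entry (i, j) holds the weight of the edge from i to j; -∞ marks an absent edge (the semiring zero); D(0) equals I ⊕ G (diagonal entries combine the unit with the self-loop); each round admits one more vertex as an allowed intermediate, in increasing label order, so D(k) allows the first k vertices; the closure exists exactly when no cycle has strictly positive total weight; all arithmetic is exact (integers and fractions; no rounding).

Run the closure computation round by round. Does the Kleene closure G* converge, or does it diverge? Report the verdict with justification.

D(0):
  [0, -3, -∞, -11, -3, -14]
  [-15, 0, 0, 5, -∞, -10]
  [-16, -∞, 0, -7, -∞, 7]
  [-15, -∞, 5, 0, 1, 2]
  [-16, -4, 3, -6, 0, -14]
  [5, -18, -11, -9, -10, 0]
D(1):
  [0, -3, -∞, -11, -3, -14]
  [-15, 0, 0, 5, -18, -10]
  [-16, -19, 0, -7, -19, 7]
  [-15, -18, 5, 0, 1, 2]
  [-16, -4, 3, -6, 0, -14]
  [5, 2, -11, -6, 2, 0]
D(2):
  [0, -3, -3, 2, -3, -13]
  [-15, 0, 0, 5, -18, -10]
  [-16, -19, 0, -7, -19, 7]
  [-15, -18, 5, 0, 1, 2]
  [-16, -4, 3, 1, 0, -14]
  [5, 2, 2, 7, 2, 0]
Detection: at round 3, diagonal entry (6, 6) turns strictly positive.
Key observation: the cycle 6->1->2->3->6 has total weight 5 + (-3) + 0 + 7, which is strictly positive.
Answer: DIVERGES — positive cycle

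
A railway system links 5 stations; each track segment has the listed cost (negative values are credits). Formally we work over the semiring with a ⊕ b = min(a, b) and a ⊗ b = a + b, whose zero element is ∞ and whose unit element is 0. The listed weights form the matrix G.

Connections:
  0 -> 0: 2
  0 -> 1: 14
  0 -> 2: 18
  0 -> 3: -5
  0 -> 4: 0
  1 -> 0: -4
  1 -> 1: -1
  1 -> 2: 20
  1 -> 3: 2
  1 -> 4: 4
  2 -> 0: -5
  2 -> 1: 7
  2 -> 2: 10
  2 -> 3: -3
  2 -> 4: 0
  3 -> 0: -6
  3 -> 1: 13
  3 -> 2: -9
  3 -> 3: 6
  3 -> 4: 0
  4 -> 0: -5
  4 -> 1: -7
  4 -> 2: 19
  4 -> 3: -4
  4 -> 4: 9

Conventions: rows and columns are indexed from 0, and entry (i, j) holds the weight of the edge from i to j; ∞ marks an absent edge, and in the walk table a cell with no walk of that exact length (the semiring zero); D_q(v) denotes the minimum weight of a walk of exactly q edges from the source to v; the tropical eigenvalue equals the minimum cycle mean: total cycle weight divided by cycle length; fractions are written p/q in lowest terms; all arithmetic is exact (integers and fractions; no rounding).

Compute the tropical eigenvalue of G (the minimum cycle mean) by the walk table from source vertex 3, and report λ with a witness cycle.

q=0: [∞, ∞, ∞, 0, ∞]
q=1: [-6, 13, -9, 6, 0]
q=2: [-14, -7, -3, -12, -9]
q=3: [-18, -16, -21, -19, -14]
q=4: [-26, -21, -28, -24, -21]
q=5: [-33, -28, -33, -31, -28]
Optimal cycle mean attained by: cycle 0->3->2->0, total (-5) + (-9) + (-5), length 3.
Answer: λ = -19/3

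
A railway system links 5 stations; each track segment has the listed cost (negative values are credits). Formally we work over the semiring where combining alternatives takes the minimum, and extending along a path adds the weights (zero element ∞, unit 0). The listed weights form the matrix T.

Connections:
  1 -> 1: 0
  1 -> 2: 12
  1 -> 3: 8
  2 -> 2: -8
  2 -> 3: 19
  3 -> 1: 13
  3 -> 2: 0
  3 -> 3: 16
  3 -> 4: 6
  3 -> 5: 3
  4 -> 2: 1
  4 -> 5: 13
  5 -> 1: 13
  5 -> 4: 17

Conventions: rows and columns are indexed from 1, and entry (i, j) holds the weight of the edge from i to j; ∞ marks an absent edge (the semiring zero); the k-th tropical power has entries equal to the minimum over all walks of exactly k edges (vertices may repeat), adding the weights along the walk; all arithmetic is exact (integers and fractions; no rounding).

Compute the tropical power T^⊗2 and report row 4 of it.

T^⊗2:
  [0, 4, 8, 14, 11]
  [32, -16, 11, 25, 22]
  [13, -8, 19, 20, 19]
  [26, -7, 20, 30, ∞]
  [13, 18, 21, ∞, 30]
Answer: row 4 of T^⊗2 = [26, -7, 20, 30, ∞]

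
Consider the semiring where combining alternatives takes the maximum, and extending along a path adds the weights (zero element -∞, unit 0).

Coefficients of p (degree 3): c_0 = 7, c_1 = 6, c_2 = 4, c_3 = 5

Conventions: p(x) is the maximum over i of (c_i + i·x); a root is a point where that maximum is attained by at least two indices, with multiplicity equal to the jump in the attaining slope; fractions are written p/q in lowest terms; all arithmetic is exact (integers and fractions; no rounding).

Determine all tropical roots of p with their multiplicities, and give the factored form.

hull edge (i=0, c=7) to (i=3, c=5): slope -2/3, span 3
Factored form: p(x) = 5 ⊗ (x ⊕ 2/3) ⊗ (x ⊕ 2/3) ⊗ (x ⊕ 2/3)
Answer: roots = 2/3 (mult 3)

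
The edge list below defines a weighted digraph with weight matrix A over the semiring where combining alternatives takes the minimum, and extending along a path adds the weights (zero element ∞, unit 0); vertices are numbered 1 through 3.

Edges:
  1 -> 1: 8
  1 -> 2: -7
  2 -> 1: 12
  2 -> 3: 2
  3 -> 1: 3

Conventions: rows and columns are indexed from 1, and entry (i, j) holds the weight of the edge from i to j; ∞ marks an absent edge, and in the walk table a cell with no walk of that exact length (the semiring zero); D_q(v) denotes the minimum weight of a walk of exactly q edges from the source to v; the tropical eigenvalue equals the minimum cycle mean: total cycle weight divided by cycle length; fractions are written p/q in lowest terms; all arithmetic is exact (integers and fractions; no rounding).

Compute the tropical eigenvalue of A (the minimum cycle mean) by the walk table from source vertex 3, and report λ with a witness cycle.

q=0: [∞, ∞, 0]
q=1: [3, ∞, ∞]
q=2: [11, -4, ∞]
q=3: [8, 4, -2]
Optimal cycle mean attained by: cycle 1->2->3->1, total (-7) + 2 + 3, length 3.
Answer: λ = -2/3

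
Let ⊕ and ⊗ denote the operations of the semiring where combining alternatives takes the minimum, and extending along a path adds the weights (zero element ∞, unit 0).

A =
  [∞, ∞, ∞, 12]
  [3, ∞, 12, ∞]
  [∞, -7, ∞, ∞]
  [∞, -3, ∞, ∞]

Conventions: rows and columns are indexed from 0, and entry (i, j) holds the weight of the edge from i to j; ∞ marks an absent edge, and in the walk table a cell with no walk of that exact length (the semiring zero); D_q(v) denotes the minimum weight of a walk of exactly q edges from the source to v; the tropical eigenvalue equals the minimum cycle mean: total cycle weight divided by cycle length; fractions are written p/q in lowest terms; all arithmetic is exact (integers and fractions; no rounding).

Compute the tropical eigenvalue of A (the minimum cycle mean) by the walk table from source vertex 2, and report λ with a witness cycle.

q=0: [∞, ∞, 0, ∞]
q=1: [∞, -7, ∞, ∞]
q=2: [-4, ∞, 5, ∞]
q=3: [∞, -2, ∞, 8]
q=4: [1, 5, 10, ∞]
Optimal cycle mean attained by: cycle 1->2->1, total 12 + (-7), length 2.
Answer: λ = 5/2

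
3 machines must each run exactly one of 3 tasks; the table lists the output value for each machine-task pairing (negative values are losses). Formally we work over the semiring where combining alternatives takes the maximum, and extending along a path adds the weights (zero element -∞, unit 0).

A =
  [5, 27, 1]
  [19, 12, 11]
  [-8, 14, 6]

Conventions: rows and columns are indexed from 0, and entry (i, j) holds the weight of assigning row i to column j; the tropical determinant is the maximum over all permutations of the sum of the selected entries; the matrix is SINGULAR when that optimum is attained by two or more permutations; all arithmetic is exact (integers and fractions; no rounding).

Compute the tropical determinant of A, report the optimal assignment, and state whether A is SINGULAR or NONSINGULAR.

σ = (0, 1, 2): 5 + 12 + 6 = 23
σ = (0, 2, 1): 5 + 11 + 14 = 30
σ = (1, 0, 2): 27 + 19 + 6 = 52
σ = (1, 2, 0): 27 + 11 + (-8) = 30
σ = (2, 0, 1): 1 + 19 + 14 = 34
σ = (2, 1, 0): 1 + 12 + (-8) = 5
Optimal value attained by: σ = (1, 0, 2).
Answer: det⊕(A) = 52; verdict: NONSINGULAR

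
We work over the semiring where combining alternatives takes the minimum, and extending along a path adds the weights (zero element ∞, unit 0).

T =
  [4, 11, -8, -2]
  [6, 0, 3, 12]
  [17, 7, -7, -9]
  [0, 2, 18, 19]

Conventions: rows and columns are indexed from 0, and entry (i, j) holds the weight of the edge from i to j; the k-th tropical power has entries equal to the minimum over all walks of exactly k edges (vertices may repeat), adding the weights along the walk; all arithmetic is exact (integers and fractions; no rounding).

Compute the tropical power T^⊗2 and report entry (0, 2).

T^⊗2:
  [-2, -1, -15, -17]
  [6, 0, -4, -6]
  [-9, -7, -14, -16]
  [4, 2, -8, -2]
Key observation: the optimum is the walk 0->2->2, with weight (-8) + (-7) = -15.
Optimal value attained by: walk 0->2->2.
Answer: (T^⊗2)[0][2] = -15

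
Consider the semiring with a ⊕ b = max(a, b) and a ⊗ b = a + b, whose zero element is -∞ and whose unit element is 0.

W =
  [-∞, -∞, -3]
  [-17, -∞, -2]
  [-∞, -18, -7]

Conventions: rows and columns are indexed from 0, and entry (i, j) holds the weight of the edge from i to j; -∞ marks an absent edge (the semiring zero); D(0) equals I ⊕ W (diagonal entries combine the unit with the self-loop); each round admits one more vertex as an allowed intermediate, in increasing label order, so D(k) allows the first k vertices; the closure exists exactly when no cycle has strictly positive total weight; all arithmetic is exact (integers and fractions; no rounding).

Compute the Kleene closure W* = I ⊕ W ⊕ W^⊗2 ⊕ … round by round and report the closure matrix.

D(0):
  [0, -∞, -3]
  [-17, 0, -2]
  [-∞, -18, 0]
D(1):
  [0, -∞, -3]
  [-17, 0, -2]
  [-∞, -18, 0]
D(2):
  [0, -∞, -3]
  [-17, 0, -2]
  [-35, -18, 0]
D(3):
  [0, -21, -3]
  [-17, 0, -2]
  [-35, -18, 0]
Answer: W* = [[0, -21, -3], [-17, 0, -2], [-35, -18, 0]]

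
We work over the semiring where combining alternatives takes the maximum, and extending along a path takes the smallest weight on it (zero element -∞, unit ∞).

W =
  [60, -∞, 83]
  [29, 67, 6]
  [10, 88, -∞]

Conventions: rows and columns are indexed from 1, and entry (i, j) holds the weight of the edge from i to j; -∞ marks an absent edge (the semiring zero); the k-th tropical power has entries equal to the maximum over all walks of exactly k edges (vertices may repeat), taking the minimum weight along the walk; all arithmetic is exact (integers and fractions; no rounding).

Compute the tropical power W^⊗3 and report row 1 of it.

W^⊗2:
  [60, 83, 60]
  [29, 67, 29]
  [29, 67, 10]
W^⊗3:
  [60, 67, 60]
  [29, 67, 29]
  [29, 67, 29]
Answer: row 1 of W^⊗3 = [60, 67, 60]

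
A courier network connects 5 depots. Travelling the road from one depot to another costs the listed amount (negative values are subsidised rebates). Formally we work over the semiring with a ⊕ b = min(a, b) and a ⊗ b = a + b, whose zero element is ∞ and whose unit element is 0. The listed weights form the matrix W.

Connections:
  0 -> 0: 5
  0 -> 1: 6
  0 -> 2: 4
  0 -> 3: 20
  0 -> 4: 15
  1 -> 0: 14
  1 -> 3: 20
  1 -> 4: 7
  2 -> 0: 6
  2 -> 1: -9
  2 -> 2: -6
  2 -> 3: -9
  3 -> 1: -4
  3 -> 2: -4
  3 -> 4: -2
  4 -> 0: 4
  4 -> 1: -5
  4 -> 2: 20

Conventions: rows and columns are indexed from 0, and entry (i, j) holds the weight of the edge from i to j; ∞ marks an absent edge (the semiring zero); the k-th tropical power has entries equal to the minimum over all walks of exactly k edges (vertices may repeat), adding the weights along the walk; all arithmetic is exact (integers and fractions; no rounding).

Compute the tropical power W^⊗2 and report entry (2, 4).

W^⊗2:
  [10, -5, -2, -5, 13]
  [11, 2, 16, 34, 18]
  [0, -15, -13, -15, -11]
  [2, -13, -10, -13, 3]
  [9, 10, 8, 11, 2]
Key observation: the optimum is the walk 2->3->4, with weight (-9) + (-2) = -11.
Optimal value attained by: walk 2->3->4.
Answer: (W^⊗2)[2][4] = -11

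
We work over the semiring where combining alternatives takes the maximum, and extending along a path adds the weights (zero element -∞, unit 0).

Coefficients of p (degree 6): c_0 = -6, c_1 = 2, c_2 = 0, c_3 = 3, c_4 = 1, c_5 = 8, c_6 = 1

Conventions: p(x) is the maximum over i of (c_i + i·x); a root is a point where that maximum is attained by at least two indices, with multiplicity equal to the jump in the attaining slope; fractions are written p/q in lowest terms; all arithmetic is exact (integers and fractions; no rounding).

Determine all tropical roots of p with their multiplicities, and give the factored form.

hull edge (i=0, c=-6) to (i=1, c=2): slope 8, span 1
hull edge (i=1, c=2) to (i=5, c=8): slope 3/2, span 4
hull edge (i=5, c=8) to (i=6, c=1): slope -7, span 1
Factored form: p(x) = 1 ⊗ (x ⊕ (-8)) ⊗ (x ⊕ (-3/2)) ⊗ (x ⊕ (-3/2)) ⊗ (x ⊕ (-3/2)) ⊗ (x ⊕ (-3/2)) ⊗ (x ⊕ 7)
Answer: roots = -8 (mult 1), -3/2 (mult 4), 7 (mult 1)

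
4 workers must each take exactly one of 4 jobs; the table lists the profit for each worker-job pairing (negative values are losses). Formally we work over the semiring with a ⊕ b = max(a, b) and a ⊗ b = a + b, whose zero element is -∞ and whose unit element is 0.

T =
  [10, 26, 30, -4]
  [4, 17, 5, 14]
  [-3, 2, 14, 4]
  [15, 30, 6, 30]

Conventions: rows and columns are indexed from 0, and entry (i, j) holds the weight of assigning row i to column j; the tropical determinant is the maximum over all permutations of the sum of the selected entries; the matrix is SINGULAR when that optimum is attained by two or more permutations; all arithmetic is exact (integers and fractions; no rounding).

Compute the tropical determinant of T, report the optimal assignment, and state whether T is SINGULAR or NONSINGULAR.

σ = (0, 1, 2, 3): 10 + 17 + 14 + 30 = 71
σ = (0, 1, 3, 2): 10 + 17 + 4 + 6 = 37
σ = (0, 2, 1, 3): 10 + 5 + 2 + 30 = 47
σ = (0, 2, 3, 1): 10 + 5 + 4 + 30 = 49
σ = (0, 3, 1, 2): 10 + 14 + 2 + 6 = 32
σ = (0, 3, 2, 1): 10 + 14 + 14 + 30 = 68
σ = (1, 0, 2, 3): 26 + 4 + 14 + 30 = 74
σ = (1, 0, 3, 2): 26 + 4 + 4 + 6 = 40
σ = (1, 2, 0, 3): 26 + 5 + (-3) + 30 = 58
σ = (1, 2, 3, 0): 26 + 5 + 4 + 15 = 50
σ = (1, 3, 0, 2): 26 + 14 + (-3) + 6 = 43
σ = (1, 3, 2, 0): 26 + 14 + 14 + 15 = 69
σ = (2, 0, 1, 3): 30 + 4 + 2 + 30 = 66
σ = (2, 0, 3, 1): 30 + 4 + 4 + 30 = 68
σ = (2, 1, 0, 3): 30 + 17 + (-3) + 30 = 74
σ = (2, 1, 3, 0): 30 + 17 + 4 + 15 = 66
σ = (2, 3, 0, 1): 30 + 14 + (-3) + 30 = 71
σ = (2, 3, 1, 0): 30 + 14 + 2 + 15 = 61
σ = (3, 0, 1, 2): (-4) + 4 + 2 + 6 = 8
σ = (3, 0, 2, 1): (-4) + 4 + 14 + 30 = 44
σ = (3, 1, 0, 2): (-4) + 17 + (-3) + 6 = 16
σ = (3, 1, 2, 0): (-4) + 17 + 14 + 15 = 42
σ = (3, 2, 0, 1): (-4) + 5 + (-3) + 30 = 28
σ = (3, 2, 1, 0): (-4) + 5 + 2 + 15 = 18
Optimal value attained by: σ = (1, 0, 2, 3).
Answer: det⊕(T) = 74; verdict: SINGULAR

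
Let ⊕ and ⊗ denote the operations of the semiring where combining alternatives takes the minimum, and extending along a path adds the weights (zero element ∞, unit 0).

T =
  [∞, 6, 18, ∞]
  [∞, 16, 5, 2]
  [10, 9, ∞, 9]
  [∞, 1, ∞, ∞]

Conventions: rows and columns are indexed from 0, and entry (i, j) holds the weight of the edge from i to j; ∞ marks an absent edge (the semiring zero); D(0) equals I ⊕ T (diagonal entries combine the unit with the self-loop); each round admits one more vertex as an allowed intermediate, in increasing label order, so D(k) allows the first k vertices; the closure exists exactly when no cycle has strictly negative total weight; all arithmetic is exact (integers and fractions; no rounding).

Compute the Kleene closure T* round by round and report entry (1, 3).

D(0):
  [0, 6, 18, ∞]
  [∞, 0, 5, 2]
  [10, 9, 0, 9]
  [∞, 1, ∞, 0]
D(1):
  [0, 6, 18, ∞]
  [∞, 0, 5, 2]
  [10, 9, 0, 9]
  [∞, 1, ∞, 0]
D(2):
  [0, 6, 11, 8]
  [∞, 0, 5, 2]
  [10, 9, 0, 9]
  [∞, 1, 6, 0]
D(3):
  [0, 6, 11, 8]
  [15, 0, 5, 2]
  [10, 9, 0, 9]
  [16, 1, 6, 0]
D(4):
  [0, 6, 11, 8]
  [15, 0, 5, 2]
  [10, 9, 0, 9]
  [16, 1, 6, 0]
Answer: T*[1][3] = 2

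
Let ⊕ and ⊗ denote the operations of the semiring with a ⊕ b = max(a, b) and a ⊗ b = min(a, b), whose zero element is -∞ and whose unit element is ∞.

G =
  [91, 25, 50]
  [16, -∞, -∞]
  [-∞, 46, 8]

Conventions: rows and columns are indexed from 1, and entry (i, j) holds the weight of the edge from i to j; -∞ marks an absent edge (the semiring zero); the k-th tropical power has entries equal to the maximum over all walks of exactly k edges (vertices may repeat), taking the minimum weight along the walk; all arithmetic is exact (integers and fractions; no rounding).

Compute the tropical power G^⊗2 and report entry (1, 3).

G^⊗2:
  [91, 46, 50]
  [16, 16, 16]
  [16, 8, 8]
Key observation: the optimum is the walk 1->1->3, with weight 91 min 50 = 50.
Optimal value attained by: walk 1->1->3.
Answer: (G^⊗2)[1][3] = 50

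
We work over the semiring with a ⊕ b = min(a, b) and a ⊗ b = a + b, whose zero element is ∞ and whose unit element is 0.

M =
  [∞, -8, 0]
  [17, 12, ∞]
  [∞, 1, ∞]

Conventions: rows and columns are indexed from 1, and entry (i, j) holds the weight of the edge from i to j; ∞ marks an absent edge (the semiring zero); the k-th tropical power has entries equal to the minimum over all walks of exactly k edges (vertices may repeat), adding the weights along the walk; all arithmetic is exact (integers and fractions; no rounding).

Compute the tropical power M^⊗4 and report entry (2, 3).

M^⊗2:
  [9, 1, ∞]
  [29, 9, 17]
  [18, 13, ∞]
M^⊗3:
  [18, 1, 9]
  [26, 18, 29]
  [30, 10, 18]
M^⊗4:
  [18, 10, 18]
  [35, 18, 26]
  [27, 19, 30]
Key observation: the optimum is the walk 2->1->2->1->3, with weight 17 + (-8) + 17 + 0 = 26.
Optimal value attained by: walk 2->1->2->1->3.
Answer: (M^⊗4)[2][3] = 26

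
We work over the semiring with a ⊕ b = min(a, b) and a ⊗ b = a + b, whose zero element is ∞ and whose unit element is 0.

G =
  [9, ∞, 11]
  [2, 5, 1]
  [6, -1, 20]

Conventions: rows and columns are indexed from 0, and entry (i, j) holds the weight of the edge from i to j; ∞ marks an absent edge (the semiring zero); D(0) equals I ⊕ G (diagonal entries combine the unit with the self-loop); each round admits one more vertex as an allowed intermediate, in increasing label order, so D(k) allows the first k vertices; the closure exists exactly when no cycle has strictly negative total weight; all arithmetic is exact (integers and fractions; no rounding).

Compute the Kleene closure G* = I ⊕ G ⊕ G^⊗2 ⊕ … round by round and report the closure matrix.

D(0):
  [0, ∞, 11]
  [2, 0, 1]
  [6, -1, 0]
D(1):
  [0, ∞, 11]
  [2, 0, 1]
  [6, -1, 0]
D(2):
  [0, ∞, 11]
  [2, 0, 1]
  [1, -1, 0]
D(3):
  [0, 10, 11]
  [2, 0, 1]
  [1, -1, 0]
Answer: G* = [[0, 10, 11], [2, 0, 1], [1, -1, 0]]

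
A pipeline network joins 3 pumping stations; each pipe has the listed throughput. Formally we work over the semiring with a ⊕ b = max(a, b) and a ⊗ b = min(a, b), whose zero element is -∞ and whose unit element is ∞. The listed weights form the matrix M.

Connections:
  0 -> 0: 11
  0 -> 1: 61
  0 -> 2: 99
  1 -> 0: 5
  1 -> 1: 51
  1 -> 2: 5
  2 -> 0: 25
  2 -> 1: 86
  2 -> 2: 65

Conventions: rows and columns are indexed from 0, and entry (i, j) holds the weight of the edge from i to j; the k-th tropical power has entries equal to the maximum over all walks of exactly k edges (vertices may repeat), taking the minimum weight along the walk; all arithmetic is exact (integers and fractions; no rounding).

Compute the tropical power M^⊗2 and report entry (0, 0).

M^⊗2:
  [25, 86, 65]
  [5, 51, 5]
  [25, 65, 65]
Key observation: the optimum is the walk 0->2->0, with weight 99 min 25 = 25.
Optimal value attained by: walk 0->2->0.
Answer: (M^⊗2)[0][0] = 25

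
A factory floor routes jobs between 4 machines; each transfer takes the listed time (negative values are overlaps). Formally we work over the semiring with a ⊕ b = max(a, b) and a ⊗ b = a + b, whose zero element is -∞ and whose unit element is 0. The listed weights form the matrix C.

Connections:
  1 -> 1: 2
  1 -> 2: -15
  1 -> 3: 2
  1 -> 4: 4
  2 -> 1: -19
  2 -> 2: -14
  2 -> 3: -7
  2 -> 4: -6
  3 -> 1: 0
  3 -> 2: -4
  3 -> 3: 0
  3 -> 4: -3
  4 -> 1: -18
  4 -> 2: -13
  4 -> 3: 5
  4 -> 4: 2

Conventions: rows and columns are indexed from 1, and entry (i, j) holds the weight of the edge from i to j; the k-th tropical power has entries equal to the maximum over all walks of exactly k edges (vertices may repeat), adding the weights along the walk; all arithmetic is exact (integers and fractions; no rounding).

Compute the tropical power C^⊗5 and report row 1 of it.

C^⊗2:
  [4, -2, 9, 6]
  [-7, -11, -1, -4]
  [2, -4, 2, 4]
  [5, 1, 7, 4]
C^⊗3:
  [9, 5, 11, 8]
  [-1, -5, 1, -2]
  [4, -2, 9, 6]
  [7, 3, 9, 9]
C^⊗4:
  [11, 7, 13, 13]
  [1, -3, 3, 3]
  [9, 5, 11, 8]
  [9, 5, 14, 11]
C^⊗5:
  [13, 9, 18, 15]
  [3, -1, 8, 5]
  [11, 7, 13, 13]
  [14, 10, 16, 13]
Answer: row 1 of C^⊗5 = [13, 9, 18, 15]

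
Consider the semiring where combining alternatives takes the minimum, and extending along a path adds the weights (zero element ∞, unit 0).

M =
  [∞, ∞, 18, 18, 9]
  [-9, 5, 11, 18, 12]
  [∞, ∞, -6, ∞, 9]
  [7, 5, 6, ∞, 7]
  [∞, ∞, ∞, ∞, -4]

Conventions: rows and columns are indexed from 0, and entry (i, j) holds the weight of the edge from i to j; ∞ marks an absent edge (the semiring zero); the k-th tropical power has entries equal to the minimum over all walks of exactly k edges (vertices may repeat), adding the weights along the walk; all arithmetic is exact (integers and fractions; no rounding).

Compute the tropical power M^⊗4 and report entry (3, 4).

M^⊗2:
  [25, 23, 12, ∞, 5]
  [-4, 10, 5, 9, 0]
  [∞, ∞, -12, ∞, 3]
  [-4, 10, 0, 23, 3]
  [∞, ∞, ∞, ∞, -8]
M^⊗3:
  [14, 28, 6, 41, 1]
  [1, 14, -1, 14, -4]
  [∞, ∞, -18, ∞, -3]
  [1, 15, -6, 14, -1]
  [∞, ∞, ∞, ∞, -12]
M^⊗4:
  [19, 33, 0, 32, -3]
  [5, 19, -7, 19, -8]
  [∞, ∞, -24, ∞, -9]
  [6, 19, -12, 19, -5]
  [∞, ∞, ∞, ∞, -16]
Key observation: the optimum is the walk 3->4->4->4->4, with weight 7 + (-4) + (-4) + (-4) = -5.
Optimal value attained by: walk 3->4->4->4->4.
Answer: (M^⊗4)[3][4] = -5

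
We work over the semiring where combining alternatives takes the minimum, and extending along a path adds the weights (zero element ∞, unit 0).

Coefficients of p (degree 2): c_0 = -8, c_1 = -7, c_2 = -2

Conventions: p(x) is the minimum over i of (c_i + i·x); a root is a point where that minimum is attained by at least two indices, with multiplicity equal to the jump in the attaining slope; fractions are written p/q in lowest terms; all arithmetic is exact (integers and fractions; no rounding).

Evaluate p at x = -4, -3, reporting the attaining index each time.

p(-4) = min(-8+0·(-4)=-8, -7+1·(-4)=-11, -2+2·(-4)=-10) = -11 (attained by i=1)
p(-3) = min(-8+0·(-3)=-8, -7+1·(-3)=-10, -2+2·(-3)=-8) = -10 (attained by i=1)
Answer: p(-4) = -11; p(-3) = -10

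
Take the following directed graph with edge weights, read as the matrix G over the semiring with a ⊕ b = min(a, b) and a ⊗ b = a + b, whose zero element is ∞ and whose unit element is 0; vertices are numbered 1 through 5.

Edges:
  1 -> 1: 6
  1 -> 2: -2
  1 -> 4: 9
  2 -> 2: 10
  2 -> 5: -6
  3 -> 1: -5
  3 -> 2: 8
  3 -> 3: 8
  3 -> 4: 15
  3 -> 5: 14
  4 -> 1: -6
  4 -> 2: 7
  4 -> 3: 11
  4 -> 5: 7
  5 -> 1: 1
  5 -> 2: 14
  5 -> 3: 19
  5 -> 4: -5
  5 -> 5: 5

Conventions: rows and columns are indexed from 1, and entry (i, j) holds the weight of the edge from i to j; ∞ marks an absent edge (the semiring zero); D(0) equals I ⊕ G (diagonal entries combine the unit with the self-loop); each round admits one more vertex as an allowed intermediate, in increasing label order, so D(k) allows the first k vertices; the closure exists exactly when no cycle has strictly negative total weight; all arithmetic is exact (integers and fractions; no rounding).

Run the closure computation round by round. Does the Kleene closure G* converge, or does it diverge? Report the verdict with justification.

D(0):
  [0, -2, ∞, 9, ∞]
  [∞, 0, ∞, ∞, -6]
  [-5, 8, 0, 15, 14]
  [-6, 7, 11, 0, 7]
  [1, 14, 19, -5, 0]
D(1):
  [0, -2, ∞, 9, ∞]
  [∞, 0, ∞, ∞, -6]
  [-5, -7, 0, 4, 14]
  [-6, -8, 11, 0, 7]
  [1, -1, 19, -5, 0]
Detection: at round 2, diagonal entry (5, 5) turns strictly negative.
Key observation: the cycle 5->1->2->5 has total weight 1 + (-2) + (-6), which is strictly negative.
Answer: DIVERGES — negative cycle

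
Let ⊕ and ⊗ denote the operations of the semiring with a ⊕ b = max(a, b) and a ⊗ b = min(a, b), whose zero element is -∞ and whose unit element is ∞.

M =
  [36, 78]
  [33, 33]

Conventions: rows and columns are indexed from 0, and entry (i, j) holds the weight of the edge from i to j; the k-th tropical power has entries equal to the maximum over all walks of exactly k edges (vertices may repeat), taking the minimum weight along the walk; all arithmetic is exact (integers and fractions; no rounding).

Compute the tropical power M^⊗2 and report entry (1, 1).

M^⊗2:
  [36, 36]
  [33, 33]
Key observation: the optimum is the walk 1->0->1, with weight 33 min 78 = 33.
Optimal value attained by: walk 1->0->1.
Answer: (M^⊗2)[1][1] = 33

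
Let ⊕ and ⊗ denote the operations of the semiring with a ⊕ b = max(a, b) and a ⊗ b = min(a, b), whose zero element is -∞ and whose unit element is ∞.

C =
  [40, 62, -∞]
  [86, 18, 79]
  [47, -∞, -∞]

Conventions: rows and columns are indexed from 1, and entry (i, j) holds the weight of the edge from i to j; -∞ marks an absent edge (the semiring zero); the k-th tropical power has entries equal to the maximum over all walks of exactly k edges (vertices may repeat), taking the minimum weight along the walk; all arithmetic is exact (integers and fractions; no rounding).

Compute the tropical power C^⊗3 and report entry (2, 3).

C^⊗2:
  [62, 40, 62]
  [47, 62, 18]
  [40, 47, -∞]
C^⊗3:
  [47, 62, 40]
  [62, 47, 62]
  [47, 40, 47]
Key observation: the optimum is the walk 2->1->2->3, with weight 86 min 62 min 79 = 62.
Optimal value attained by: walk 2->1->2->3.
Answer: (C^⊗3)[2][3] = 62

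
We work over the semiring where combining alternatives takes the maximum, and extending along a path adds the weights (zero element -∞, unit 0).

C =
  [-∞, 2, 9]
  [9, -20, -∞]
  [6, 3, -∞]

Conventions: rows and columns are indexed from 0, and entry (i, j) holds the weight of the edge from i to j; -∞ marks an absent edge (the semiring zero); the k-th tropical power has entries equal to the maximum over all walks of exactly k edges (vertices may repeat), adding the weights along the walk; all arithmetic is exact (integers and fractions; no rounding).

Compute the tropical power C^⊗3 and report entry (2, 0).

C^⊗2:
  [15, 12, -∞]
  [-11, 11, 18]
  [12, 8, 15]
C^⊗3:
  [21, 17, 24]
  [24, 21, -2]
  [21, 18, 21]
Key observation: the optimum is the walk 2->0->2->0, with weight 6 + 9 + 6 = 21.
Optimal value attained by: walk 2->0->2->0.
Answer: (C^⊗3)[2][0] = 21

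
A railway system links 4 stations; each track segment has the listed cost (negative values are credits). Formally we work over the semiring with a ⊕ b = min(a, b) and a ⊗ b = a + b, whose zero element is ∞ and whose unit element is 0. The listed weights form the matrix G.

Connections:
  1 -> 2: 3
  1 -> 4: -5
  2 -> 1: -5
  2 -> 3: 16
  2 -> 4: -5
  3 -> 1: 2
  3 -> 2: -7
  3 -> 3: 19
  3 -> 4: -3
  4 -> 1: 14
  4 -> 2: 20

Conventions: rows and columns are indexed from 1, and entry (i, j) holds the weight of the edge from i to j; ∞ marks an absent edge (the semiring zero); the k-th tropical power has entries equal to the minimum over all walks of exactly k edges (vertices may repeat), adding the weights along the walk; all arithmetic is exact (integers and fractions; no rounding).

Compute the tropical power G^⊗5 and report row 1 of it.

G^⊗2:
  [-2, 15, 19, -2]
  [9, -2, 35, -10]
  [-12, 5, 9, -12]
  [15, 17, 36, 9]
G^⊗3:
  [10, 1, 31, -7]
  [-7, 10, 14, -7]
  [0, -9, 21, -17]
  [12, 18, 33, 10]
G^⊗4:
  [-4, 13, 17, -4]
  [5, -4, 26, -12]
  [-14, 3, 7, -14]
  [13, 15, 34, 7]
G^⊗5:
  [8, -1, 29, -9]
  [-9, 8, 12, -9]
  [-2, -11, 19, -19]
  [10, 16, 31, 8]
Answer: row 1 of G^⊗5 = [8, -1, 29, -9]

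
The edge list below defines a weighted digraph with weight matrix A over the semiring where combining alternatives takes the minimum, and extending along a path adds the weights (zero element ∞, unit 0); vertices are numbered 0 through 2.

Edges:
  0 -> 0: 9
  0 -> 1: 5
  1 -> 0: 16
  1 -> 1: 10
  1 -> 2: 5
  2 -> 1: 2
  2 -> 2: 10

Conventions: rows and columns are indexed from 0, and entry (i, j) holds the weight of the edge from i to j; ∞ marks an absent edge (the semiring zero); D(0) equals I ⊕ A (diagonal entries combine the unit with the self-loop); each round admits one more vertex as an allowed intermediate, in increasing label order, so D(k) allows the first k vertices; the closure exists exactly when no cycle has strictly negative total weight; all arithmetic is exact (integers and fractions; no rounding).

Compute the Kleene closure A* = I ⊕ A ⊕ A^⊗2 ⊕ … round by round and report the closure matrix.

D(0):
  [0, 5, ∞]
  [16, 0, 5]
  [∞, 2, 0]
D(1):
  [0, 5, ∞]
  [16, 0, 5]
  [∞, 2, 0]
D(2):
  [0, 5, 10]
  [16, 0, 5]
  [18, 2, 0]
D(3):
  [0, 5, 10]
  [16, 0, 5]
  [18, 2, 0]
Answer: A* = [[0, 5, 10], [16, 0, 5], [18, 2, 0]]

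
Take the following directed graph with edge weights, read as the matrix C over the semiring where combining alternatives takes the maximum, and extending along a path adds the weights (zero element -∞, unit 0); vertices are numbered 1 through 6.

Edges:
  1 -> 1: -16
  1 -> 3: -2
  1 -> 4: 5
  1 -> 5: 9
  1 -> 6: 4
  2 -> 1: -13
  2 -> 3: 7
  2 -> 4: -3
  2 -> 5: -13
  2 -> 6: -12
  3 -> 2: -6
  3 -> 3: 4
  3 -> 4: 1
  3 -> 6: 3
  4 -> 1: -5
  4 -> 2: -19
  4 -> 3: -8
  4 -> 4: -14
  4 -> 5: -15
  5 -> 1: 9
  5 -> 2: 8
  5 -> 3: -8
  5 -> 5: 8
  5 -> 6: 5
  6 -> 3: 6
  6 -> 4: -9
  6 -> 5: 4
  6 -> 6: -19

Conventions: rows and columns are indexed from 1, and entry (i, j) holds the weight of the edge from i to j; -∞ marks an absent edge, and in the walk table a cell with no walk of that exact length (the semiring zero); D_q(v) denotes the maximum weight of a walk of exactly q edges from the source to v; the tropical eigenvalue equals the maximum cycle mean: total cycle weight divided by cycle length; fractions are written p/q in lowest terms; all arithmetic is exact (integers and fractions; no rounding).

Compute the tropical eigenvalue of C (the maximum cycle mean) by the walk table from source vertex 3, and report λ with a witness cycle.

q=0: [-∞, -∞, 0, -∞, -∞, -∞]
q=1: [-∞, -6, 4, 1, -∞, 3]
q=2: [-4, -2, 9, 5, 7, 7]
q=3: [16, 15, 13, 10, 15, 12]
q=4: [24, 23, 22, 21, 25, 20]
q=5: [34, 33, 30, 29, 33, 30]
q=6: [42, 41, 40, 39, 43, 38]
Optimal cycle mean attained by: cycle 1->5->1, total 9 + 9, length 2.
Answer: λ = 9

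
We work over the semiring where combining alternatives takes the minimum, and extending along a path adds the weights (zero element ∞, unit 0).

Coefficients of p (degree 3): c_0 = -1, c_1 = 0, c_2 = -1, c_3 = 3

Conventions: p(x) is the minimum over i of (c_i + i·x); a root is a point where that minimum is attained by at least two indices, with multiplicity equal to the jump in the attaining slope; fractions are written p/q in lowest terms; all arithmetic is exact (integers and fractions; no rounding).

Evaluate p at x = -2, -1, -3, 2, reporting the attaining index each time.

p(-2) = min(-1+0·(-2)=-1, 0+1·(-2)=-2, -1+2·(-2)=-5, 3+3·(-2)=-3) = -5 (attained by i=2)
p(-1) = min(-1+0·(-1)=-1, 0+1·(-1)=-1, -1+2·(-1)=-3, 3+3·(-1)=0) = -3 (attained by i=2)
p(-3) = min(-1+0·(-3)=-1, 0+1·(-3)=-3, -1+2·(-3)=-7, 3+3·(-3)=-6) = -7 (attained by i=2)
p(2) = min(-1+0·2=-1, 0+1·2=2, -1+2·2=3, 3+3·2=9) = -1 (attained by i=0)
Answer: p(-2) = -5; p(-1) = -3; p(-3) = -7; p(2) = -1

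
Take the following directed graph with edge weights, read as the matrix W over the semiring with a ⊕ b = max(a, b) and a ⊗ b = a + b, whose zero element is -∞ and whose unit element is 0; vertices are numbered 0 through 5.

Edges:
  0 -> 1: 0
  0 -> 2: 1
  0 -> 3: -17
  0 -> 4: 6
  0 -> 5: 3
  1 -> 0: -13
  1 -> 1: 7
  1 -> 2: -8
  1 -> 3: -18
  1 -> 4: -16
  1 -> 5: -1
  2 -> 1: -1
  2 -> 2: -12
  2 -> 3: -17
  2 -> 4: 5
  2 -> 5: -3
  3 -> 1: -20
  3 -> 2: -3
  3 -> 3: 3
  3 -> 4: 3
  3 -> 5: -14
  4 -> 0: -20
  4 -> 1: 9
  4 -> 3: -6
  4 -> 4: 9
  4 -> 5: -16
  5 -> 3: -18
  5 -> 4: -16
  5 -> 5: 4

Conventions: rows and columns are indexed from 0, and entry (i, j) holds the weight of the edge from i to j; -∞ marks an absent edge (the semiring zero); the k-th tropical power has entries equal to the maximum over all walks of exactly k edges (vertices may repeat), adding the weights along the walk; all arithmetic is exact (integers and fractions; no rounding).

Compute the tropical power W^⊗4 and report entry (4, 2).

W^⊗2:
  [-13, 15, -8, 0, 15, 7]
  [-6, 14, -1, -11, -3, 6]
  [-14, 14, -9, -1, 14, 1]
  [-17, 12, 0, 6, 12, -6]
  [-4, 18, 1, 3, 18, 8]
  [-36, -7, -21, -14, -7, 8]
W^⊗3:
  [2, 24, 7, 9, 24, 14]
  [1, 21, 6, -4, 6, 13]
  [1, 23, 6, 8, 23, 13]
  [-1, 21, 4, 9, 21, 11]
  [5, 27, 10, 12, 27, 17]
  [-20, 2, -15, -10, 2, 12]
W^⊗4:
  [11, 33, 16, 18, 33, 23]
  [8, 28, 13, 3, 15, 20]
  [10, 32, 15, 17, 32, 22]
  [8, 30, 13, 15, 30, 20]
  [14, 36, 19, 21, 36, 26]
  [-11, 11, -6, -4, 11, 16]
Key observation: the optimum is the walk 4->4->4->1->2, with weight 9 + 9 + 9 + (-8) = 19.
Optimal value attained by: walk 4->4->4->1->2.
Answer: (W^⊗4)[4][2] = 19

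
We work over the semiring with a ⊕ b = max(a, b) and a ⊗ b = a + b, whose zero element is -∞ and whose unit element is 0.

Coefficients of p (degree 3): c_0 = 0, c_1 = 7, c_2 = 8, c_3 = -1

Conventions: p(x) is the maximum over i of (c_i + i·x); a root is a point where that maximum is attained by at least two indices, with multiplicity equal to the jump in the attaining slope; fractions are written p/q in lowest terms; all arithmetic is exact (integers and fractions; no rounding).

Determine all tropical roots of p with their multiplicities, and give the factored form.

hull edge (i=0, c=0) to (i=1, c=7): slope 7, span 1
hull edge (i=1, c=7) to (i=2, c=8): slope 1, span 1
hull edge (i=2, c=8) to (i=3, c=-1): slope -9, span 1
Factored form: p(x) = -1 ⊗ (x ⊕ (-7)) ⊗ (x ⊕ (-1)) ⊗ (x ⊕ 9)
Answer: roots = -7 (mult 1), -1 (mult 1), 9 (mult 1)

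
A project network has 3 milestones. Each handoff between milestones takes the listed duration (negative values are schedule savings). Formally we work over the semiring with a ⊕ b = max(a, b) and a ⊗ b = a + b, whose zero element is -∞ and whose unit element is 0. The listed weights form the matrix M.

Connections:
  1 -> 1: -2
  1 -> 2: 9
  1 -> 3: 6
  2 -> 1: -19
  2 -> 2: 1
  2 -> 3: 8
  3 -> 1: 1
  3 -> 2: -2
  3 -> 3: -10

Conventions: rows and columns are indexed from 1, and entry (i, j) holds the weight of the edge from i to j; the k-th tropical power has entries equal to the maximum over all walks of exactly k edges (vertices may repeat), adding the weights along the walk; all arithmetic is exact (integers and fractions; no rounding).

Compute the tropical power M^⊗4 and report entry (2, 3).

M^⊗2:
  [7, 10, 17]
  [9, 6, 9]
  [-1, 10, 7]
M^⊗3:
  [18, 16, 18]
  [10, 18, 15]
  [8, 11, 18]
M^⊗4:
  [19, 27, 24]
  [16, 19, 26]
  [19, 17, 19]
Key observation: the optimum is the walk 2->3->1->2->3, with weight 8 + 1 + 9 + 8 = 26.
Optimal value attained by: walk 2->3->1->2->3.
Answer: (M^⊗4)[2][3] = 26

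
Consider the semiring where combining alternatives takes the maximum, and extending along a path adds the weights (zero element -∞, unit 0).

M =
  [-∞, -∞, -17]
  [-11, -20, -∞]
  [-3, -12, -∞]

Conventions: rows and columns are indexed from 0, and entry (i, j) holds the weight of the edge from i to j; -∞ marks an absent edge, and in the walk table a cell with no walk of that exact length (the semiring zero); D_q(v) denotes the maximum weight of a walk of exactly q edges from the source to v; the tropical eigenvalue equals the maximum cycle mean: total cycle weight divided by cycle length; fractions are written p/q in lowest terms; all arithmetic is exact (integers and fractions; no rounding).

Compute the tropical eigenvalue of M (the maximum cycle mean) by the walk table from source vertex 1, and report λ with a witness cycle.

q=0: [-∞, 0, -∞]
q=1: [-11, -20, -∞]
q=2: [-31, -40, -28]
q=3: [-31, -40, -48]
Optimal cycle mean attained by: cycle 0->2->0, total (-17) + (-3), length 2.
Answer: λ = -10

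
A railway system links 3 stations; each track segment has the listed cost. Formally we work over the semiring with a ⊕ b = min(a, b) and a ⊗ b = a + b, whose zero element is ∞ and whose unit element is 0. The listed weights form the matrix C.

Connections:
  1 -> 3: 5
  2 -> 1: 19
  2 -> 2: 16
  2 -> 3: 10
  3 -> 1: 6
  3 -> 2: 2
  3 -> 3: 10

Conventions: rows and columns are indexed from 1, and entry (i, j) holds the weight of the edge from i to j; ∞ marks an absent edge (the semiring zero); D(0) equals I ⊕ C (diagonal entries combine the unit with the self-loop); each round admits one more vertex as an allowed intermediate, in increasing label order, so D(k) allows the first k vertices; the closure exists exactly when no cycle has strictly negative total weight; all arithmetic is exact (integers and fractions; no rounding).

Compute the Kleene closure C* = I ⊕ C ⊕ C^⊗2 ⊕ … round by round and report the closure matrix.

D(0):
  [0, ∞, 5]
  [19, 0, 10]
  [6, 2, 0]
D(1):
  [0, ∞, 5]
  [19, 0, 10]
  [6, 2, 0]
D(2):
  [0, ∞, 5]
  [19, 0, 10]
  [6, 2, 0]
D(3):
  [0, 7, 5]
  [16, 0, 10]
  [6, 2, 0]
Answer: C* = [[0, 7, 5], [16, 0, 10], [6, 2, 0]]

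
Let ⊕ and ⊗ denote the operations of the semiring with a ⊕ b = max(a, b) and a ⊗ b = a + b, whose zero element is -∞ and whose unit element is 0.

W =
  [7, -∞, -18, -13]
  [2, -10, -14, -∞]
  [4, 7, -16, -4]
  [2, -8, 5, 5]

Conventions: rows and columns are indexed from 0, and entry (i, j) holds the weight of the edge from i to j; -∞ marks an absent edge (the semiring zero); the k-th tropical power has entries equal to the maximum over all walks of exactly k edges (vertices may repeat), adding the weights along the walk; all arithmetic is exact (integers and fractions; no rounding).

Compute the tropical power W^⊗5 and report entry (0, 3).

W^⊗2:
  [14, -11, -8, -6]
  [9, -7, -16, -11]
  [11, -3, 1, 1]
  [9, 12, 10, 10]
W^⊗3:
  [21, -1, -1, 1]
  [16, -9, -6, -4]
  [18, 8, 6, 6]
  [16, 17, 15, 15]
W^⊗4:
  [28, 6, 6, 8]
  [23, 1, 1, 3]
  [25, 13, 11, 11]
  [23, 22, 20, 20]
W^⊗5:
  [35, 13, 13, 15]
  [30, 8, 8, 10]
  [32, 18, 16, 16]
  [30, 27, 25, 25]
Key observation: the optimum is the walk 0->0->0->0->0->3, with weight 7 + 7 + 7 + 7 + (-13) = 15.
Optimal value attained by: walk 0->0->0->0->0->3.
Answer: (W^⊗5)[0][3] = 15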